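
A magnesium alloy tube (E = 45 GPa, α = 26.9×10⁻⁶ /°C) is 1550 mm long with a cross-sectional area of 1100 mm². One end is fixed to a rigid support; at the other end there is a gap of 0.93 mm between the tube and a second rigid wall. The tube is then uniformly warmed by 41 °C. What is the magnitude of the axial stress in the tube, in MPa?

σ ≈ 22.6 MPa (compressive)

If the wall were absent the tube would grow by αΔT L = 26.9×10⁻⁶ × 41 × 1550 = 1.709 mm.
After closing the 0.93 mm clearance, 1.709 − 0.93 = 0.7795 mm of expansion remains to be suppressed by the wall.
Compatibility: PL/(AE) = 0.7795 mm, so σ = P/A = E × (0.7795/1550) = 22.63 MPa.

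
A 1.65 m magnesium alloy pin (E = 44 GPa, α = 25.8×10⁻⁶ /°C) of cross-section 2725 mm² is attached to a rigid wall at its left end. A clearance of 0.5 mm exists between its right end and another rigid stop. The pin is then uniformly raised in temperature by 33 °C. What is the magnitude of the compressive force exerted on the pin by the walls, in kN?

P ≈ 65.7 kN

Unrestrained expansion: δ_free = αΔT L = 25.8×10⁻⁶ × 33 × 1650 = 1.405 mm.
This exceeds the 0.5 mm gap, so the wall pushes back. The portion of expansion that must be recovered elastically is δ_free − gap = 1.405 − 0.5 = 0.9048 mm.
That suppressed elongation corresponds to σ = E·Δ/L = 44×10³ × 0.9048/1650 = 24.13 MPa.
Force on the wall = σA = 24.13 × 2725 mm² = 65.75 kN.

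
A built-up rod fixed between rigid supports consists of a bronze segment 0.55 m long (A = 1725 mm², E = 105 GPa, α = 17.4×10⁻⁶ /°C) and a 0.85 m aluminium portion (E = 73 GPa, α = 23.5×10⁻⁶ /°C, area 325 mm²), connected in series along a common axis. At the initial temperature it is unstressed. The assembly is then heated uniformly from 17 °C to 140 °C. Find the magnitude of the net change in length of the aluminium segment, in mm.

|ΔL| ≈ 0.893 mm

Free thermal expansion of the whole bar: Σ αᵢΔT Lᵢ = 17.4×10⁻⁶×123×550 + 23.5×10⁻⁶×123×850 = 3.634 mm.
The walls prevent any net length change, so an axial force P (same in every segment) develops. Compatibility: P · Σ Lᵢ/(AᵢEᵢ) = δ_free.
Σ Lᵢ/(AᵢEᵢ) = 550/(1725×105×10³) + 850/(325×73×10³) = 3.886×10⁻⁵ mm/N.
P = 3.634 / 3.886×10⁻⁵ = 93510 N = 93.51 kN, compressive.
For the aluminium segment, free thermal change = 23.5×10⁻⁶×123×850 = 2.457 mm and elastic change from P = 93510×850/(325×73×10³) = 3.35 mm; these oppose, so the net change is 0.893 mm (segment shortens).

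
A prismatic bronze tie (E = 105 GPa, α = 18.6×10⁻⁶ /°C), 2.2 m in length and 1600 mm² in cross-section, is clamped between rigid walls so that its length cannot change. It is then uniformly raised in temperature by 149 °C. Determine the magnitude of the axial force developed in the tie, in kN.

P ≈ 466 kN (compressive)

With zero net strain, σ = E·αΔT = 105 GPa × 18.6×10⁻⁶ × 149 = 291 MPa.
Axial force P = σA = 291 × 1600 = 465600 N = 465.6 kN, compressive.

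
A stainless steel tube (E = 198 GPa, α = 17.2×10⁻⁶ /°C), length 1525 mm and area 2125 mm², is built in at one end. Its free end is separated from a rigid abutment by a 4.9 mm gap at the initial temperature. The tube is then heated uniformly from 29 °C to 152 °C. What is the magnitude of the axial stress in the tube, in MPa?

σ ≈ 0 MPa

Free thermal elongation = αΔT L = 17.2×10⁻⁶ × 123 × 1525 = 3.226 mm.
Since δ_free = 3.23 mm is less than the 4.9 mm gap, the tube never touches the wall. No axial force develops.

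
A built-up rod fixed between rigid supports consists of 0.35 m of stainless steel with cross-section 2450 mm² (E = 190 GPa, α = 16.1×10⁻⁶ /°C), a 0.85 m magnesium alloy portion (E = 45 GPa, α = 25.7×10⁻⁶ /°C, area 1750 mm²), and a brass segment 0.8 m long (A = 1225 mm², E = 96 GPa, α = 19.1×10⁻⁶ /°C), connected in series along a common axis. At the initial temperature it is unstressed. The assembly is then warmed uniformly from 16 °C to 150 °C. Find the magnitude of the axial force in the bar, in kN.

If the supports were absent, the total length change would be Σ αᵢΔT Lᵢ = 16.1×10⁻⁶×134×350 + 25.7×10⁻⁶×134×850 + 19.1×10⁻⁶×134×800 = 5.73 mm.
The walls prevent any net length change, so an axial force P (same in every segment) develops. Compatibility: P · Σ Lᵢ/(AᵢEᵢ) = δ_free.
Σ Lᵢ/(AᵢEᵢ) = 350/(2450×190×10³) + 850/(1750×45×10³) + 800/(1225×96×10³) = 1.835×10⁻⁵ mm/N.
Hence P = δ_free / Σ(L/AE) = 5.73/1.835×10⁻⁵ = 312.3 kN (compressive).

P ≈ 312 kN (compressive)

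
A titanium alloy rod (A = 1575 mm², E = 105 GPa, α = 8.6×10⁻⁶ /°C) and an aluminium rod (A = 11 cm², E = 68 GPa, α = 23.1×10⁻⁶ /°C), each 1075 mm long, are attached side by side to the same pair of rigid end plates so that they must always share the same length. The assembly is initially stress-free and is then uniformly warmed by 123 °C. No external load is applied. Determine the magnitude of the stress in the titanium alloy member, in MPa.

Both members must finish at the same length. With the larger α, the aluminium tends to over-expand; the plates restrain it, putting the aluminium in compression and the titanium alloy in tension. With no external load the two internal forces are equal and opposite, magnitude P.
Equating the net (thermal + elastic) strains gives |α₁ − α₂|·ΔT = P·[1/(A₁E₁) + 1/(A₂E₂)].
|α₁ − α₂|·ΔT = 14.5×10⁻⁶ × 123 = 0.001784.
1/(A₁E₁) + 1/(A₂E₂) = 1/(1575×105×10³) + 1/(1100×68×10³) = 1.942×10⁻⁸ N⁻¹.
P = 0.001784 / 1.942×10⁻⁸ = 91860 N = 91.86 kN.
σ_{titanium alloy} = P/A₁ = 91860/1575 = 58.32 MPa, tensile.

σ ≈ 58.3 MPa (tensile)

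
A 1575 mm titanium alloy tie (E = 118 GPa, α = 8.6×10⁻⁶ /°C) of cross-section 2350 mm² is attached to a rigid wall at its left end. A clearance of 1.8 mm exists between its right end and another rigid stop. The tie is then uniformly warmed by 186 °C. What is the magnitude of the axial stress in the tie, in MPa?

If the wall were absent the tie would grow by αΔT L = 8.6×10⁻⁶ × 186 × 1575 = 2.519 mm.
This exceeds the 1.8 mm gap, so the wall pushes back. The portion of expansion that must be recovered elastically is δ_free − gap = 2.519 − 1.8 = 0.7194 mm.
Compatibility: PL/(AE) = 0.7194 mm, so σ = P/A = E × (0.7194/1575) = 53.9 MPa.

σ ≈ 53.9 MPa (compressive)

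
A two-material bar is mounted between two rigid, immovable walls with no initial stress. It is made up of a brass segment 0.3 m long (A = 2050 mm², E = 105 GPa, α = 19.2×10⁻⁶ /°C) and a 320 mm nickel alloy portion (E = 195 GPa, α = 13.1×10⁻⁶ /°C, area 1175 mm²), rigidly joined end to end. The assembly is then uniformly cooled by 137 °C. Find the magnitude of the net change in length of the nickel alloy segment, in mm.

|ΔL| ≈ 0.108 mm

If the supports were absent, the total length change would be Σ αᵢΔT Lᵢ = 19.2×10⁻⁶×137×300 + 13.1×10⁻⁶×137×320 = 1.363 mm.
Since the ends are fixed, an axial force P builds up, equal in every segment, with P · Σ Lᵢ/(AᵢEᵢ) = δ_free.
Σ Lᵢ/(AᵢEᵢ) = 300/(2050×105×10³) + 320/(1175×195×10³) = 2.79×10⁻⁶ mm/N.
P = 1.363 / 2.79×10⁻⁶ = 488600 N = 488.6 kN, tensile.
For the nickel alloy segment, free thermal change = 13.1×10⁻⁶×137×320 = 0.5743 mm and elastic change from P = 488600×320/(1175×195×10³) = 0.6824 mm; these oppose, so the net change is 0.108 mm (segment lengthens).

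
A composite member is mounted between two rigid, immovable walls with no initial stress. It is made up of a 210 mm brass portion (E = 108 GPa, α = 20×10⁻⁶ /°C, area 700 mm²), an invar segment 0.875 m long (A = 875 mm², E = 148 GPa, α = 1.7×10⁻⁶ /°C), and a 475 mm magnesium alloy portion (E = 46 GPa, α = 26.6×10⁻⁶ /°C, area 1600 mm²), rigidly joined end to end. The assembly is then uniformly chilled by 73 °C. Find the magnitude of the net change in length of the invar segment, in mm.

Free thermal contraction of the whole bar: Σ αᵢΔT Lᵢ = 20×10⁻⁶×73×210 + 1.7×10⁻⁶×73×875 + 26.6×10⁻⁶×73×475 = 1.338 mm.
The walls prevent any net length change, so an axial force P (same in every segment) develops. Compatibility: P · Σ Lᵢ/(AᵢEᵢ) = δ_free.
The series flexibility is Σ Lᵢ/(AᵢEᵢ) = 210/(700×108×10³) + 875/(875×148×10³) + 475/(1600×46×10³) = 1.599×10⁻⁵ mm/N.
So P = 1.338 / 1.599×10⁻⁵ = 83.66 kN, tensile.
For the invar segment, free thermal change = 1.7×10⁻⁶×73×875 = 0.1086 mm and elastic change from P = 83660×875/(875×148×10³) = 0.5653 mm; these oppose, so the net change is 0.457 mm (segment lengthens).

|ΔL| ≈ 0.457 mm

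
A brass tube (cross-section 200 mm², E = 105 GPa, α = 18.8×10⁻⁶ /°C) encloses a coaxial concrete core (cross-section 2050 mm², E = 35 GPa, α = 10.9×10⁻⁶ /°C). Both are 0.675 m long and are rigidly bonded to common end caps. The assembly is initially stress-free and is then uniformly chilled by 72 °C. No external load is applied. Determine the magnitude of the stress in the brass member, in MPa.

σ ≈ 46.2 MPa (tensile)

Equilibrium of a rigid end plate with no external load gives equal and opposite internal forces ±P in the two members. Since α_{brass} > α_{concrete}, cooling drives the brass into tension and the concrete into compression.
Compatibility of the two members (thermal + elastic change equal): (α₁ − α₂)ΔT = P·[1/(A₁E₁) + 1/(A₂E₂)].
|α₁ − α₂|·ΔT = 7.9×10⁻⁶ × 72 = 0.0005688.
1/(A₁E₁) + 1/(A₂E₂) = 1/(200×105×10³) + 1/(2050×35×10³) = 6.156×10⁻⁸ N⁻¹.
P = 0.0005688 / 6.156×10⁻⁸ = 9240 N = 9.24 kN.
σ_{brass} = P/A₁ = 9240/200 = 46.2 MPa, tensile.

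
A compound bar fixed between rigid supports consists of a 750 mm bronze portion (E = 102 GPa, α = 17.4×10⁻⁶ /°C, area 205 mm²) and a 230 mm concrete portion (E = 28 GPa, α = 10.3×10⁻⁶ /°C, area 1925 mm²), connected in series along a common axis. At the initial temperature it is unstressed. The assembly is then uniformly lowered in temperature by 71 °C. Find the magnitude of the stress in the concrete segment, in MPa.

σ ≈ 14.2 MPa (tensile)

If the supports were absent, the total length change would be Σ αᵢΔT Lᵢ = 17.4×10⁻⁶×71×750 + 10.3×10⁻⁶×71×230 = 1.095 mm.
The walls prevent any net length change, so an axial force P (same in every segment) develops. Compatibility: P · Σ Lᵢ/(AᵢEᵢ) = δ_free.
Σ Lᵢ/(AᵢEᵢ) = 750/(205×102×10³) + 230/(1925×28×10³) = 4.014×10⁻⁵ mm/N.
So P = 1.095 / 4.014×10⁻⁵ = 27.28 kN, tensile.
σ_{concrete} = P / A = 27280 / 1925 = 14.17 MPa.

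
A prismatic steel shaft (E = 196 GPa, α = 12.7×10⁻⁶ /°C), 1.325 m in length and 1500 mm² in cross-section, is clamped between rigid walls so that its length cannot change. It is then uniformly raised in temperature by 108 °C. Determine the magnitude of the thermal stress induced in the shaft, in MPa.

σ ≈ 269 MPa (compressive)

Because both ends are immovable the net strain is zero, and the suppressed thermal strain is αΔT = 12.7×10⁻⁶ × 108 = 1371.6×10⁻⁶.
σ = EαΔT = 196×10³ × 12.7×10⁻⁶ × 108 = 268.8 MPa (compressive; the shaft is trying to expand).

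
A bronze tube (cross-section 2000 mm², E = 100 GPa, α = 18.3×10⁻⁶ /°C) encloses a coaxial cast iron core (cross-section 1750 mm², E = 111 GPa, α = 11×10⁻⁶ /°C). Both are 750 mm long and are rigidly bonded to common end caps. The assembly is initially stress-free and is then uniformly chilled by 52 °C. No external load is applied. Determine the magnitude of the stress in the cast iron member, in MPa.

The bronze has the larger α, so on cooling it would change length more than the cast iron if both were free. The rigid plates force a common final length, so the bronze is put into tension and the cast iron into compression, with equal and opposite forces P (no external load).
Equating the net (thermal + elastic) strains gives |α₁ − α₂|·ΔT = P·[1/(A₁E₁) + 1/(A₂E₂)].
|α₁ − α₂|·ΔT = 7.3×10⁻⁶ × 52 = 0.0003796.
1/(A₁E₁) + 1/(A₂E₂) = 1/(2000×100×10³) + 1/(1750×111×10³) = 1.015×10⁻⁸ N⁻¹.
So P = 0.0003796 / 1.015×10⁻⁸ = 37.41 kN.
σ_{cast iron} = P/A₂ = 37410/1750 = 21.38 MPa, compressive.

σ ≈ 21.4 MPa (compressive)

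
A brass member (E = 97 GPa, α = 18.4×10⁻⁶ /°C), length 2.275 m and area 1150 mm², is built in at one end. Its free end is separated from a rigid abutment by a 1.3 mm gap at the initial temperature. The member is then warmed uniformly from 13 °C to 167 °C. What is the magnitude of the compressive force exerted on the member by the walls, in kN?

P ≈ 252 kN

If the wall were absent the member would grow by αΔT L = 18.4×10⁻⁶ × 154 × 2275 = 6.446 mm.
The gap closes (δ_free > 1.3 mm) and the wall then resists a further 6.446 − 1.3 = 5.146 mm of expansion.
So σ = E(δ_free − g)/L = 97×10³ × 5.146/2275 = 219.4 MPa.
Force on the wall = σA = 219.4 × 1150 mm² = 252.3 kN.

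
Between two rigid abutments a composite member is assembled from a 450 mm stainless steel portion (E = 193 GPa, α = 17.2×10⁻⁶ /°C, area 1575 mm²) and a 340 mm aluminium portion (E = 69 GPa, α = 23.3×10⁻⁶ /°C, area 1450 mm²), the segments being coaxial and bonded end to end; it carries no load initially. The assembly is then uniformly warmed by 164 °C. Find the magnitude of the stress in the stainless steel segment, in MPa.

σ ≈ 334 MPa (compressive)

If the supports were absent, the total length change would be Σ αᵢΔT Lᵢ = 17.2×10⁻⁶×164×450 + 23.3×10⁻⁶×164×340 = 2.569 mm.
The rigid supports impose zero overall length change; the single axial force P common to all segments must satisfy P Σ Lᵢ/(AᵢEᵢ) = δ_free.
Σ Lᵢ/(AᵢEᵢ) = 450/(1575×193×10³) + 340/(1450×69×10³) = 4.879×10⁻⁶ mm/N.
P = 2.569 / 4.879×10⁻⁶ = 526500 N = 526.5 kN, compressive.
σ_{stainless steel} = P / A = 526500 / 1575 = 334.3 MPa.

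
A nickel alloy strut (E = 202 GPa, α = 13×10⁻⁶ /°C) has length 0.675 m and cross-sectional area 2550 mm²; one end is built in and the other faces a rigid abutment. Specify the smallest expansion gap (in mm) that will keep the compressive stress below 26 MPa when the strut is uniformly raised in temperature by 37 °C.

g ≈ 0.238 mm

Free expansion if unrestrained: δ_free = αΔT L = 13×10⁻⁶ × 37 × 675 = 0.3247 mm.
A stress of 26 MPa corresponds to the wall pushing the strut back by σL/E = 26×675/(202×10³) = 0.08688 mm.
The gap must absorb the remainder: g_min = 0.3247 − 0.08688 = 0.2378 mm.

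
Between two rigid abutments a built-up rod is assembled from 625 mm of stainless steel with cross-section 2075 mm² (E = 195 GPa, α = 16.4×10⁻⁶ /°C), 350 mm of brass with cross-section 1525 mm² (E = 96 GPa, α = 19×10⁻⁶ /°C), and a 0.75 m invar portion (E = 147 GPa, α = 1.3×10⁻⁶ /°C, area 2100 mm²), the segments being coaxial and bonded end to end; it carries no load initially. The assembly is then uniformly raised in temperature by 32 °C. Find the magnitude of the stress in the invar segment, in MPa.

Free thermal expansion of the whole bar: Σ αᵢΔT Lᵢ = 16.4×10⁻⁶×32×625 + 19×10⁻⁶×32×350 + 1.3×10⁻⁶×32×750 = 0.572 mm.
The walls prevent any net length change, so an axial force P (same in every segment) develops. Compatibility: P · Σ Lᵢ/(AᵢEᵢ) = δ_free.
Σ Lᵢ/(AᵢEᵢ) = 625/(2075×195×10³) + 350/(1525×96×10³) + 750/(2100×147×10³) = 6.365×10⁻⁶ mm/N.
P = 0.572 / 6.365×10⁻⁶ = 89870 N = 89.87 kN, compressive.
σ_{invar} = P / A = 89870 / 2100 = 42.79 MPa.

σ ≈ 42.8 MPa (compressive)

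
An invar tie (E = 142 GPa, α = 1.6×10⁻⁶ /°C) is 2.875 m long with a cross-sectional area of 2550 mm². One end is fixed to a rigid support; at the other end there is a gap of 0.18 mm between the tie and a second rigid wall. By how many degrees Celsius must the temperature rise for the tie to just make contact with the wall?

ΔT ≈ 39.1 °C

Contact occurs when the free expansion equals the gap: αΔT L = 0.18 mm.
So ΔT = g/(αL) = 0.18/(1.6×10⁻⁶ × 2875) = 39.13 °C.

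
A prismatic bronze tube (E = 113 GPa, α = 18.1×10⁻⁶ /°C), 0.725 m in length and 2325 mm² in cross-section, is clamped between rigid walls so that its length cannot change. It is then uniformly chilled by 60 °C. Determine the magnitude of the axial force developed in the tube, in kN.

With zero net strain, σ = E·αΔT = 113 GPa × 18.1×10⁻⁶ × 60 = 122.7 MPa.
Axial force P = σA = 122.7 × 2325 = 285300 N = 285.3 kN, tensile.

P ≈ 285 kN (tensile)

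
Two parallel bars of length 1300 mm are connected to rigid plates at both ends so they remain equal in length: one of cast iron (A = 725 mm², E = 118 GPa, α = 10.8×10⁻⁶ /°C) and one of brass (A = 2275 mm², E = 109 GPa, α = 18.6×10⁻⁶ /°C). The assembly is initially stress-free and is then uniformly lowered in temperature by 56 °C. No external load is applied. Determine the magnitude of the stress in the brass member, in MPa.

Both members must finish at the same length. With the larger α, the brass tends to over-contract; the plates restrain it, putting the brass in tension and the cast iron in compression. With no external load the two internal forces are equal and opposite, magnitude P.
Compatibility of the two members (thermal + elastic change equal): (α₁ − α₂)ΔT = P·[1/(A₁E₁) + 1/(A₂E₂)].
|α₁ − α₂|·ΔT = 7.8×10⁻⁶ × 56 = 0.0004368.
1/(A₁E₁) + 1/(A₂E₂) = 1/(725×118×10³) + 1/(2275×109×10³) = 1.572×10⁻⁸ N⁻¹.
P = 0.0004368 / 1.572×10⁻⁸ = 27780 N = 27.78 kN.
σ_{brass} = P/A₂ = 27780/2275 = 12.21 MPa, tensile.

σ ≈ 12.2 MPa (tensile)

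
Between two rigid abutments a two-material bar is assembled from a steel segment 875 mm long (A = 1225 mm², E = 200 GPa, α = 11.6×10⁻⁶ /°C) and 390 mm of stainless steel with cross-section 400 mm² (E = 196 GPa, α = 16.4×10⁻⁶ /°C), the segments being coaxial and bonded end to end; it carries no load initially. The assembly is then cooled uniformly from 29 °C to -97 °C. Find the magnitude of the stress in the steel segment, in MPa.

Free thermal contraction of the whole bar: Σ αᵢΔT Lᵢ = 11.6×10⁻⁶×126×875 + 16.4×10⁻⁶×126×390 = 2.085 mm.
The walls prevent any net length change, so an axial force P (same in every segment) develops. Compatibility: P · Σ Lᵢ/(AᵢEᵢ) = δ_free.
Σ Lᵢ/(AᵢEᵢ) = 875/(1225×200×10³) + 390/(400×196×10³) = 8.546×10⁻⁶ mm/N.
So P = 2.085 / 8.546×10⁻⁶ = 244 kN, tensile.
σ_{steel} = P / A = 244000 / 1225 = 199.1 MPa.

σ ≈ 199 MPa (tensile)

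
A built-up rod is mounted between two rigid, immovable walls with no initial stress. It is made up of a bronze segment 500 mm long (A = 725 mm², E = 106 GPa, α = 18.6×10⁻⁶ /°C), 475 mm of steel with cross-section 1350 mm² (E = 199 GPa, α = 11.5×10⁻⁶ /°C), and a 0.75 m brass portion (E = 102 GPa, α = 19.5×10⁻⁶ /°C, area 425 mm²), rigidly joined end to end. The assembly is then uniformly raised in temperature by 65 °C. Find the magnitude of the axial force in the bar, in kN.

Free thermal expansion of the whole bar: Σ αᵢΔT Lᵢ = 18.6×10⁻⁶×65×500 + 11.5×10⁻⁶×65×475 + 19.5×10⁻⁶×65×750 = 1.91 mm.
The walls prevent any net length change, so an axial force P (same in every segment) develops. Compatibility: P · Σ Lᵢ/(AᵢEᵢ) = δ_free.
Σ Lᵢ/(AᵢEᵢ) = 500/(725×106×10³) + 475/(1350×199×10³) + 750/(425×102×10³) = 2.558×10⁻⁵ mm/N.
So P = 1.91 / 2.558×10⁻⁵ = 74.69 kN, compressive.

P ≈ 74.7 kN (compressive)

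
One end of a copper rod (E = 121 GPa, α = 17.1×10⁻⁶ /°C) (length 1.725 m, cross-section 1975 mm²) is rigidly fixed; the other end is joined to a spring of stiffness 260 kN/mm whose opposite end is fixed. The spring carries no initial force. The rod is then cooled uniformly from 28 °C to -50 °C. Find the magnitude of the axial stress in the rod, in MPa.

The unrestrained thermal change is αΔT L = 17.1×10⁻⁶ × 78 × 1725 = 2.301 mm.
Let P be the tensile force in the spring. The rod extends elastically by PL/(AE) and the spring stretches by P/k; together these equal δ_free.
So P = δ_free / [L/(AE) + 1/k] = 2.301 / [ 1725/(1975×121×10³) + 1/(260×10³) ].
P = 2.301 / 1.106×10⁻⁵ = 207900 N.
σ = P/A = 207900/1975 = 105.3 MPa.

σ ≈ 105 MPa (tensile)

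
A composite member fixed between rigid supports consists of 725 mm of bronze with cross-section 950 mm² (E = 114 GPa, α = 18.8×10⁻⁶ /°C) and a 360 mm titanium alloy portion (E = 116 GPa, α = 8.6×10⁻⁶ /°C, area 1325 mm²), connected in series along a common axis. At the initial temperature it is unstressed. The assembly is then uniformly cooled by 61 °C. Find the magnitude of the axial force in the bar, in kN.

P ≈ 113 kN (tensile)

If the supports were absent, the total length change would be Σ αᵢΔT Lᵢ = 18.8×10⁻⁶×61×725 + 8.6×10⁻⁶×61×360 = 1.02 mm.
The walls prevent any net length change, so an axial force P (same in every segment) develops. Compatibility: P · Σ Lᵢ/(AᵢEᵢ) = δ_free.
The series flexibility is Σ Lᵢ/(AᵢEᵢ) = 725/(950×114×10³) + 360/(1325×116×10³) = 9.037×10⁻⁶ mm/N.
Hence P = δ_free / Σ(L/AE) = 1.02/9.037×10⁻⁶ = 112.9 kN (tensile).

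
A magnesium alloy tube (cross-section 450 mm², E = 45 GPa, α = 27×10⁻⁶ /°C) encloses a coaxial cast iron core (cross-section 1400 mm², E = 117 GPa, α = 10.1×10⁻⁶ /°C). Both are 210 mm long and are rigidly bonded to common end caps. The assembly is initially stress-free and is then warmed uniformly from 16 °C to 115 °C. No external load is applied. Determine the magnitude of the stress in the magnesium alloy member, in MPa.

Equilibrium of a rigid end plate with no external load gives equal and opposite internal forces ±P in the two members. Since α_{magnesium alloy} > α_{cast iron}, heating drives the magnesium alloy into compression and the cast iron into tension.
Setting the final lengths equal and cancelling L: (α₁ − α₂)ΔT = P/(A₁E₁) + P/(A₂E₂).
|α₁ − α₂|·ΔT = 16.9×10⁻⁶ × 99 = 0.001673.
1/(A₁E₁) + 1/(A₂E₂) = 1/(450×45×10³) + 1/(1400×117×10³) = 5.549×10⁻⁸ N⁻¹.
P = 0.001673 / 5.549×10⁻⁸ = 30150 N = 30.15 kN.
σ_{magnesium alloy} = P/A₁ = 30150/450 = 67.01 MPa, compressive.

σ ≈ 67 MPa (compressive)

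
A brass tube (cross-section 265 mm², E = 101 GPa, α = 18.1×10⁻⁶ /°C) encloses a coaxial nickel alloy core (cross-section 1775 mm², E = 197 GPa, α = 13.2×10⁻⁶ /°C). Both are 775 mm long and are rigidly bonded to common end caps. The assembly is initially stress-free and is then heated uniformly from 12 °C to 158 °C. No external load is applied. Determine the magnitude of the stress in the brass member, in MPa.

The brass has the larger α, so on heating it would change length more than the nickel alloy if both were free. The rigid plates force a common final length, so the brass is put into compression and the nickel alloy into tension, with equal and opposite forces P (no external load).
Setting the final lengths equal and cancelling L: (α₁ − α₂)ΔT = P/(A₁E₁) + P/(A₂E₂).
|α₁ − α₂|·ΔT = 4.9×10⁻⁶ × 146 = 0.0007154.
1/(A₁E₁) + 1/(A₂E₂) = 1/(265×101×10³) + 1/(1775×197×10³) = 4.022×10⁻⁸ N⁻¹.
So P = 0.0007154 / 4.022×10⁻⁸ = 17.79 kN.
σ_{brass} = P/A₁ = 17790/265 = 67.12 MPa, compressive.

σ ≈ 67.1 MPa (compressive)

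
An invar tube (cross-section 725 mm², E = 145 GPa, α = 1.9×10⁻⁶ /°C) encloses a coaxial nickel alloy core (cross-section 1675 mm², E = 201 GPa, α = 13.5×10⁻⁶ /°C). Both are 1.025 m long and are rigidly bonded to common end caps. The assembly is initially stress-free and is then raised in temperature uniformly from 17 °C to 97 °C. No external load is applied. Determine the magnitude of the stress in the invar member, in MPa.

Both members must finish at the same length. With the larger α, the nickel alloy tends to over-expand; the plates restrain it, putting the nickel alloy in compression and the invar in tension. With no external load the two internal forces are equal and opposite, magnitude P.
Setting the final lengths equal and cancelling L: (α₁ − α₂)ΔT = P/(A₁E₁) + P/(A₂E₂).
|α₁ − α₂|·ΔT = 11.6×10⁻⁶ × 80 = 0.000928.
1/(A₁E₁) + 1/(A₂E₂) = 1/(725×145×10³) + 1/(1675×201×10³) = 1.248×10⁻⁸ N⁻¹.
P = 0.000928 / 1.248×10⁻⁸ = 74340 N = 74.34 kN.
σ_{invar} = P/A₁ = 74340/725 = 102.5 MPa, tensile.

σ ≈ 103 MPa (tensile)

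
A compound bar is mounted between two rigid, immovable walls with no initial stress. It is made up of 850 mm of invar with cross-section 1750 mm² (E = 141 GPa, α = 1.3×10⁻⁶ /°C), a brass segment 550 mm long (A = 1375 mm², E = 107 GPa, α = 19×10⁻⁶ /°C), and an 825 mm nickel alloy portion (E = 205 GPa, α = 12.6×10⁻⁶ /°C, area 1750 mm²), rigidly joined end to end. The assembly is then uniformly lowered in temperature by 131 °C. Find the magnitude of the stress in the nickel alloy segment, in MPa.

With the walls removed the bar would change length by δ_free = Σ αᵢΔT Lᵢ = 1.3×10⁻⁶×131×850 + 19×10⁻⁶×131×550 + 12.6×10⁻⁶×131×825 = 2.875 mm.
Since the ends are fixed, an axial force P builds up, equal in every segment, with P · Σ Lᵢ/(AᵢEᵢ) = δ_free.
Σ Lᵢ/(AᵢEᵢ) = 850/(1750×141×10³) + 550/(1375×107×10³) + 825/(1750×205×10³) = 9.483×10⁻⁶ mm/N.
P = 2.875 / 9.483×10⁻⁶ = 303200 N = 303.2 kN, tensile.
σ_{nickel alloy} = P / A = 303200 / 1750 = 173.3 MPa.

σ ≈ 173 MPa (tensile)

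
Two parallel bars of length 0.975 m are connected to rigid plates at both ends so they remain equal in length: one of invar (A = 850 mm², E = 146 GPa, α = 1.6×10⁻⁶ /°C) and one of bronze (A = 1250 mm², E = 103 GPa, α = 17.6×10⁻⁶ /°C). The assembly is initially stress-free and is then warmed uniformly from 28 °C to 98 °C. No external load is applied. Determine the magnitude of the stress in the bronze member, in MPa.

σ ≈ 56.6 MPa (compressive)

Equilibrium of a rigid end plate with no external load gives equal and opposite internal forces ±P in the two members. Since α_{bronze} > α_{invar}, heating drives the bronze into compression and the invar into tension.
Setting the final lengths equal and cancelling L: (α₁ − α₂)ΔT = P/(A₁E₁) + P/(A₂E₂).
|α₁ − α₂|·ΔT = 16×10⁻⁶ × 70 = 0.00112.
1/(A₁E₁) + 1/(A₂E₂) = 1/(850×146×10³) + 1/(1250×103×10³) = 1.583×10⁻⁸ N⁻¹.
P = 0.00112 / 1.583×10⁻⁸ = 70770 N = 70.77 kN.
σ_{bronze} = P/A₂ = 70770/1250 = 56.62 MPa, compressive.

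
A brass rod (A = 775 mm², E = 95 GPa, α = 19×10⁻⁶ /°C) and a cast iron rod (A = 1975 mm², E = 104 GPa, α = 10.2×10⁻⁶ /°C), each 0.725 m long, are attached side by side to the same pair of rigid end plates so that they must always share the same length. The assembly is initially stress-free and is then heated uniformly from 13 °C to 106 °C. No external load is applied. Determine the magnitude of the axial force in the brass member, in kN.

P ≈ 44.4 kN (compressive in the brass)

Equilibrium of a rigid end plate with no external load gives equal and opposite internal forces ±P in the two members. Since α_{brass} > α_{cast iron}, heating drives the brass into compression and the cast iron into tension.
Setting the final lengths equal and cancelling L: (α₁ − α₂)ΔT = P/(A₁E₁) + P/(A₂E₂).
|α₁ − α₂|·ΔT = 8.8×10⁻⁶ × 93 = 0.0008184.
1/(A₁E₁) + 1/(A₂E₂) = 1/(775×95×10³) + 1/(1975×104×10³) = 1.845×10⁻⁸ N⁻¹.
So P = 0.0008184 / 1.845×10⁻⁸ = 44.36 kN.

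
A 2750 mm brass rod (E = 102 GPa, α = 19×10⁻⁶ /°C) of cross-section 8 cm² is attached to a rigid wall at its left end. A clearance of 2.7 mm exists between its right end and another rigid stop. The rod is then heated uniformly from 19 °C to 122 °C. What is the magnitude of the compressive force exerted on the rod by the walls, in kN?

If the wall were absent the rod would grow by αΔT L = 19×10⁻⁶ × 103 × 2750 = 5.382 mm.
The gap closes (δ_free > 2.7 mm) and the wall then resists a further 5.382 − 2.7 = 2.682 mm of expansion.
Compatibility: PL/(AE) = 2.682 mm, so σ = P/A = E × (2.682/2750) = 99.47 MPa.
P = σA = 99.47 × 800 = 79.57 kN.

P ≈ 79.6 kN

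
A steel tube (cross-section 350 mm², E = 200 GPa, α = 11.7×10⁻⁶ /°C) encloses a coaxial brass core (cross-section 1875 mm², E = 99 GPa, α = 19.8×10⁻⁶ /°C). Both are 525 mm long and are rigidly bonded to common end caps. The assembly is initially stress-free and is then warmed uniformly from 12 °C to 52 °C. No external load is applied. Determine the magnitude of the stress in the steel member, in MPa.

The brass has the larger α, so on heating it would change length more than the steel if both were free. The rigid plates force a common final length, so the brass is put into compression and the steel into tension, with equal and opposite forces P (no external load).
Compatibility of the two members (thermal + elastic change equal): (α₁ − α₂)ΔT = P·[1/(A₁E₁) + 1/(A₂E₂)].
|α₁ − α₂|·ΔT = 8.1×10⁻⁶ × 40 = 0.000324.
1/(A₁E₁) + 1/(A₂E₂) = 1/(350×200×10³) + 1/(1875×99×10³) = 1.967×10⁻⁸ N⁻¹.
So P = 0.000324 / 1.967×10⁻⁸ = 16.47 kN.
σ_{steel} = P/A₁ = 16470/350 = 47.06 MPa, tensile.

σ ≈ 47.1 MPa (tensile)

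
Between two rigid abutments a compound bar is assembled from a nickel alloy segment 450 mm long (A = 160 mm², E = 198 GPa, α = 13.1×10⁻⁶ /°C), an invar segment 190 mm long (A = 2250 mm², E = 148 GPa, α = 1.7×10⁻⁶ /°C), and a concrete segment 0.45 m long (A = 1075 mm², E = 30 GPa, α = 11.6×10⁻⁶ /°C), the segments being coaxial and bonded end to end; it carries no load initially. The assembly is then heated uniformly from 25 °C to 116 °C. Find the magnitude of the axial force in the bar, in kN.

With the walls removed the bar would change length by δ_free = Σ αᵢΔT Lᵢ = 13.1×10⁻⁶×91×450 + 1.7×10⁻⁶×91×190 + 11.6×10⁻⁶×91×450 = 1.041 mm.
Since the ends are fixed, an axial force P builds up, equal in every segment, with P · Σ Lᵢ/(AᵢEᵢ) = δ_free.
Σ Lᵢ/(AᵢEᵢ) = 450/(160×198×10³) + 190/(2250×148×10³) + 450/(1075×30×10³) = 2.873×10⁻⁵ mm/N.
Hence P = δ_free / Σ(L/AE) = 1.041/2.873×10⁻⁵ = 36.23 kN (compressive).

P ≈ 36.2 kN (compressive)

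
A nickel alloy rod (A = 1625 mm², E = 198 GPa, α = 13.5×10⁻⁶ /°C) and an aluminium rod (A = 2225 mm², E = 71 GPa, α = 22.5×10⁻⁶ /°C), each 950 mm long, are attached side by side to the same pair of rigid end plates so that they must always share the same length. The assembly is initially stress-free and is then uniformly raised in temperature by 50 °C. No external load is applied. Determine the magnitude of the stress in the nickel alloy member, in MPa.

Equilibrium of a rigid end plate with no external load gives equal and opposite internal forces ±P in the two members. Since α_{aluminium} > α_{nickel alloy}, heating drives the aluminium into compression and the nickel alloy into tension.
Equating the net (thermal + elastic) strains gives |α₁ − α₂|·ΔT = P·[1/(A₁E₁) + 1/(A₂E₂)].
|α₁ − α₂|·ΔT = 9×10⁻⁶ × 50 = 0.00045.
1/(A₁E₁) + 1/(A₂E₂) = 1/(1625×198×10³) + 1/(2225×71×10³) = 9.438×10⁻⁹ N⁻¹.
P = 0.00045 / 9.438×10⁻⁹ = 47680 N = 47.68 kN.
σ_{nickel alloy} = P/A₁ = 47680/1625 = 29.34 MPa, tensile.

σ ≈ 29.3 MPa (tensile)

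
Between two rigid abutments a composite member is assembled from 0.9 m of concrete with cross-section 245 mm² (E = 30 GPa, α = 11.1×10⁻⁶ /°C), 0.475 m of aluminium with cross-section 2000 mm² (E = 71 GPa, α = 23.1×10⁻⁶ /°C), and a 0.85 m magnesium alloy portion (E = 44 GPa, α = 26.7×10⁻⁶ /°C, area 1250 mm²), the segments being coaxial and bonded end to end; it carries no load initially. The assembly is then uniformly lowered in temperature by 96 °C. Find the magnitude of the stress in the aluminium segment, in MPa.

σ ≈ 14.8 MPa (tensile)

Free thermal contraction of the whole bar: Σ αᵢΔT Lᵢ = 11.1×10⁻⁶×96×900 + 23.1×10⁻⁶×96×475 + 26.7×10⁻⁶×96×850 = 4.191 mm.
The rigid supports impose zero overall length change; the single axial force P common to all segments must satisfy P Σ Lᵢ/(AᵢEᵢ) = δ_free.
Σ Lᵢ/(AᵢEᵢ) = 900/(245×30×10³) + 475/(2000×71×10³) + 850/(1250×44×10³) = 0.0001412 mm/N.
P = 4.191 / 0.0001412 = 29670 N = 29.67 kN, tensile.
σ_{aluminium} = P / A = 29670 / 2000 = 14.84 MPa.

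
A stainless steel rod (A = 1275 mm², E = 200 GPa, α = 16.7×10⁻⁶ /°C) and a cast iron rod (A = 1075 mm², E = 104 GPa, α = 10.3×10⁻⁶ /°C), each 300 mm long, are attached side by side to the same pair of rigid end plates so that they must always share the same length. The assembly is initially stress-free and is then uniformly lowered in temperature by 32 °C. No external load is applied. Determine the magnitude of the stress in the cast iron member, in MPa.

Equilibrium of a rigid end plate with no external load gives equal and opposite internal forces ±P in the two members. Since α_{stainless steel} > α_{cast iron}, cooling drives the stainless steel into tension and the cast iron into compression.
Setting the final lengths equal and cancelling L: (α₁ − α₂)ΔT = P/(A₁E₁) + P/(A₂E₂).
|α₁ − α₂|·ΔT = 6.4×10⁻⁶ × 32 = 0.0002048.
1/(A₁E₁) + 1/(A₂E₂) = 1/(1275×200×10³) + 1/(1075×104×10³) = 1.287×10⁻⁸ N⁻¹.
So P = 0.0002048 / 1.287×10⁻⁸ = 15.92 kN.
σ_{cast iron} = P/A₂ = 15920/1075 = 14.81 MPa, compressive.

σ ≈ 14.8 MPa (compressive)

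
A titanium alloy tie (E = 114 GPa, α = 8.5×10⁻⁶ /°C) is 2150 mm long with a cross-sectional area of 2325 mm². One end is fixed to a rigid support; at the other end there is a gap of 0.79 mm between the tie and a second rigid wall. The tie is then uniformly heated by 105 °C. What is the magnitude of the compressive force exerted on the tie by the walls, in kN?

P ≈ 139 kN

Unrestrained expansion: δ_free = αΔT L = 8.5×10⁻⁶ × 105 × 2150 = 1.919 mm.
After closing the 0.79 mm clearance, 1.919 − 0.79 = 1.129 mm of expansion remains to be suppressed by the wall.
Compatibility: PL/(AE) = 1.129 mm, so σ = P/A = E × (1.129/2150) = 59.86 MPa.
Force on the wall = σA = 59.86 × 2325 mm² = 139.2 kN.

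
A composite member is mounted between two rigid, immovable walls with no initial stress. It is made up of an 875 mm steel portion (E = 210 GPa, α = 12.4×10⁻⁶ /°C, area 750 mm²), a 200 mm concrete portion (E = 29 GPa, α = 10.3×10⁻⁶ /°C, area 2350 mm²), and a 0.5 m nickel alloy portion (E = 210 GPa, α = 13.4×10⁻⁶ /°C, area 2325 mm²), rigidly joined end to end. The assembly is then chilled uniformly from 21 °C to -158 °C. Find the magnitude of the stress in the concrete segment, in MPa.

Free thermal contraction of the whole bar: Σ αᵢΔT Lᵢ = 12.4×10⁻⁶×179×875 + 10.3×10⁻⁶×179×200 + 13.4×10⁻⁶×179×500 = 3.51 mm.
Since the ends are fixed, an axial force P builds up, equal in every segment, with P · Σ Lᵢ/(AᵢEᵢ) = δ_free.
Σ Lᵢ/(AᵢEᵢ) = 875/(750×210×10³) + 200/(2350×29×10³) + 500/(2325×210×10³) = 9.514×10⁻⁶ mm/N.
Hence P = δ_free / Σ(L/AE) = 3.51/9.514×10⁻⁶ = 368.9 kN (tensile).
σ_{concrete} = P / A = 368900 / 2350 = 157 MPa.

σ ≈ 157 MPa (tensile)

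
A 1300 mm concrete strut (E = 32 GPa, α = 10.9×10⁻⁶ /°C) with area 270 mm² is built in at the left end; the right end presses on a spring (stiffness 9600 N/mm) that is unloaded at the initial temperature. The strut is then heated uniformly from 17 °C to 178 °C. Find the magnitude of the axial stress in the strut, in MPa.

Free thermal expansion: δ_free = αΔT L = 10.9×10⁻⁶ × 161 × 1300 = 2.281 mm.
Let P be the compressive force at the spring. The strut shortens elastically by PL/(AE) and the spring compresses by P/k; together these equal δ_free.
P [ L/(AE) + 1/k ] = δ_free → P [ 1300/(270×32×10³) + 1/(9600) ] = 2.281.
P = 2.281 / 0.0002546 = 8960 N.
σ = P/A = 8960/270 = 33.18 MPa.

σ ≈ 33.2 MPa (compressive)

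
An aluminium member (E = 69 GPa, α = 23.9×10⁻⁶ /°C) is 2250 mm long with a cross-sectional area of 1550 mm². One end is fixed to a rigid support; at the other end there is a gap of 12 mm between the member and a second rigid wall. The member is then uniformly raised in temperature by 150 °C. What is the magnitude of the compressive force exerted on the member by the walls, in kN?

Unrestrained expansion: δ_free = αΔT L = 23.9×10⁻⁶ × 150 × 2250 = 8.066 mm.
Since δ_free = 8.07 mm is less than the 12 mm gap, the member never touches the wall. No axial force develops.

P ≈ 0 kN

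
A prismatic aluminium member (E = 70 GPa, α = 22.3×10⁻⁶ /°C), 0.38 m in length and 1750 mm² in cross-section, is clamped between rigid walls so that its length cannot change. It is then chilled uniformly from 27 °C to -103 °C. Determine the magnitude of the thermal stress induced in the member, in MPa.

σ ≈ 203 MPa (tensile)

Because both ends are immovable the net strain is zero, and the suppressed thermal strain is αΔT = 22.3×10⁻⁶ × 130 = 2899×10⁻⁶.
Hence σ = E·αΔT = 70×10³ × 2899×10⁻⁶ = 202.9 MPa, tensile.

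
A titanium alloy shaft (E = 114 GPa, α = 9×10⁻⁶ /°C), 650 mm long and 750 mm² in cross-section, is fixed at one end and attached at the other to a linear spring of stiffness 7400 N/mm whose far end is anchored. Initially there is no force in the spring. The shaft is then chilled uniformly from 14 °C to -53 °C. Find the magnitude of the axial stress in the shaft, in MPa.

σ ≈ 3.66 MPa (tensile)

The unrestrained thermal change is αΔT L = 9×10⁻⁶ × 67 × 650 = 0.392 mm.
With a force P in the spring, the elastic change of the shaft is PL/(AE) and that of the spring is P/k; compatibility requires their sum to equal δ_free.
So P = δ_free / [L/(AE) + 1/k] = 0.392 / [ 650/(750×114×10³) + 1/(7400) ].
P = 0.392 / 0.0001427 = 2746 N.
σ = P/A = 2746/750 = 3.661 MPa.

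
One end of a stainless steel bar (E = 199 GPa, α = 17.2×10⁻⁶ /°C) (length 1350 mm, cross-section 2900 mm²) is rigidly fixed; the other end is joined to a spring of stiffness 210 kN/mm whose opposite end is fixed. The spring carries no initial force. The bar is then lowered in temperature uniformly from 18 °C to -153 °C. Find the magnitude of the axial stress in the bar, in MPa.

If the spring were absent the bar would shorten by αΔT L = 17.2×10⁻⁶ × 171 × 1350 = 3.971 mm.
With a force P in the spring, the elastic change of the bar is PL/(AE) and that of the spring is P/k; compatibility requires their sum to equal δ_free.
P [ L/(AE) + 1/k ] = δ_free → P [ 1350/(2900×199×10³) + 1/(210×10³) ] = 3.971.
P = 3.971 / 7.101×10⁻⁶ = 559100 N.
σ = P/A = 559100/2900 = 192.8 MPa.

σ ≈ 193 MPa (tensile)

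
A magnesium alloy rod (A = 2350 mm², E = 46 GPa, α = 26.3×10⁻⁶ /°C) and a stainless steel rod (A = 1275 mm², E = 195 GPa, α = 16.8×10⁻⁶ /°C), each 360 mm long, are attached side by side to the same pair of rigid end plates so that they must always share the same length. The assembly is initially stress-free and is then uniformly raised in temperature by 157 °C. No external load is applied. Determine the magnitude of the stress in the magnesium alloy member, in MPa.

σ ≈ 47.8 MPa (compressive)

The magnesium alloy has the larger α, so on heating it would change length more than the stainless steel if both were free. The rigid plates force a common final length, so the magnesium alloy is put into compression and the stainless steel into tension, with equal and opposite forces P (no external load).
Setting the final lengths equal and cancelling L: (α₁ − α₂)ΔT = P/(A₁E₁) + P/(A₂E₂).
|α₁ − α₂|·ΔT = 9.5×10⁻⁶ × 157 = 0.001491.
1/(A₁E₁) + 1/(A₂E₂) = 1/(2350×46×10³) + 1/(1275×195×10³) = 1.327×10⁻⁸ N⁻¹.
So P = 0.001491 / 1.327×10⁻⁸ = 112.4 kN.
σ_{magnesium alloy} = P/A₁ = 112400/2350 = 47.82 MPa, compressive.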